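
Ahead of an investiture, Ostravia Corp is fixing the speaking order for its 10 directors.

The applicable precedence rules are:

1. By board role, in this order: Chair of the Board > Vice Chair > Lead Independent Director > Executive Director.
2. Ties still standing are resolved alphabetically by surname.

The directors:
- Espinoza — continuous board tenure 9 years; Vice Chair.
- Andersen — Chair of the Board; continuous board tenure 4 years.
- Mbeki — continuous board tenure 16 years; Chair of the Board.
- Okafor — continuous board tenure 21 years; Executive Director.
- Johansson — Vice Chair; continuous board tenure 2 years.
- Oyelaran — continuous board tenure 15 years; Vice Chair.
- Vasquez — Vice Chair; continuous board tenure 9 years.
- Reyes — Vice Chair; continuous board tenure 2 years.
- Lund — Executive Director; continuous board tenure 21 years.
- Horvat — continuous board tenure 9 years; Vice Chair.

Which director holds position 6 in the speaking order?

Oyelaran

By board role: Andersen and Mbeki (Chair of the Board); then Espinoza, Horvat, Johansson, Oyelaran, Reyes and Vasquez (Vice Chair); then Lund and Okafor (Executive Director).
Among Andersen and Mbeki, alphabetically by surname: Andersen before Mbeki.
Among Espinoza, Horvat, Johansson, Oyelaran, Reyes and Vasquez, alphabetically by surname: Espinoza before Horvat before Johansson before Oyelaran before Reyes before Vasquez.
Among Lund and Okafor, alphabetically by surname: Lund before Okafor.
Order: Andersen, Mbeki, Espinoza, Horvat, Johansson, Oyelaran, Reyes, Vasquez, Lund, Okafor.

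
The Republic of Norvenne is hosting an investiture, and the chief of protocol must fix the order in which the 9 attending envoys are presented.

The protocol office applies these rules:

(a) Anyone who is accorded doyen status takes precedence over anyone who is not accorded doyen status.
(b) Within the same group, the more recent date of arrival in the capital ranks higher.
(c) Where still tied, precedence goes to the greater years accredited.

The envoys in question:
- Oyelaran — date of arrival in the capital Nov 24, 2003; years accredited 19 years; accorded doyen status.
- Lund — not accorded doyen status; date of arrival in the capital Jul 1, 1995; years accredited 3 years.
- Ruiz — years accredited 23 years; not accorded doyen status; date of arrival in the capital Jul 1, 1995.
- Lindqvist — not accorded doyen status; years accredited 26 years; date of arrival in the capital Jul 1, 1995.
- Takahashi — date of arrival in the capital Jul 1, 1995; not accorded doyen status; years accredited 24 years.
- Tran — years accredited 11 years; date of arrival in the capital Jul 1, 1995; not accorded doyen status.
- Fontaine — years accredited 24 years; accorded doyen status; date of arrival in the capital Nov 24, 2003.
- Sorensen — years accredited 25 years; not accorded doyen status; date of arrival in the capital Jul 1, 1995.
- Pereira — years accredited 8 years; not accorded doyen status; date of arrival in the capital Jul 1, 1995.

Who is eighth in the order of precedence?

By the first rule: Fontaine and Oyelaran (both accorded doyen status); then Lindqvist, Sorensen, Takahashi, Ruiz, Tran, Pereira and Lund (each not accorded doyen status).
Fontaine and Oyelaran both have date of arrival in the capital Nov 24, 2003, so the next rule applies.
Among Fontaine and Oyelaran, by years accredited (higher first): Fontaine (24 years) before Oyelaran (19 years).
Lindqvist, Sorensen, Takahashi, Ruiz, Tran, Pereira and Lund all have date of arrival in the capital Jul 1, 1995, so the next rule applies.
Among Lindqvist, Sorensen, Takahashi, Ruiz, Tran, Pereira and Lund, by years accredited (higher first): Lindqvist (26 years) before Sorensen (25 years) before Takahashi (24 years) before Ruiz (23 years) before Tran (11 years) before Pereira (8 years) before Lund (3 years).
Order: Fontaine, Oyelaran, Lindqvist, Sorensen, Takahashi, Ruiz, Tran, Pereira, Lund.

Pereira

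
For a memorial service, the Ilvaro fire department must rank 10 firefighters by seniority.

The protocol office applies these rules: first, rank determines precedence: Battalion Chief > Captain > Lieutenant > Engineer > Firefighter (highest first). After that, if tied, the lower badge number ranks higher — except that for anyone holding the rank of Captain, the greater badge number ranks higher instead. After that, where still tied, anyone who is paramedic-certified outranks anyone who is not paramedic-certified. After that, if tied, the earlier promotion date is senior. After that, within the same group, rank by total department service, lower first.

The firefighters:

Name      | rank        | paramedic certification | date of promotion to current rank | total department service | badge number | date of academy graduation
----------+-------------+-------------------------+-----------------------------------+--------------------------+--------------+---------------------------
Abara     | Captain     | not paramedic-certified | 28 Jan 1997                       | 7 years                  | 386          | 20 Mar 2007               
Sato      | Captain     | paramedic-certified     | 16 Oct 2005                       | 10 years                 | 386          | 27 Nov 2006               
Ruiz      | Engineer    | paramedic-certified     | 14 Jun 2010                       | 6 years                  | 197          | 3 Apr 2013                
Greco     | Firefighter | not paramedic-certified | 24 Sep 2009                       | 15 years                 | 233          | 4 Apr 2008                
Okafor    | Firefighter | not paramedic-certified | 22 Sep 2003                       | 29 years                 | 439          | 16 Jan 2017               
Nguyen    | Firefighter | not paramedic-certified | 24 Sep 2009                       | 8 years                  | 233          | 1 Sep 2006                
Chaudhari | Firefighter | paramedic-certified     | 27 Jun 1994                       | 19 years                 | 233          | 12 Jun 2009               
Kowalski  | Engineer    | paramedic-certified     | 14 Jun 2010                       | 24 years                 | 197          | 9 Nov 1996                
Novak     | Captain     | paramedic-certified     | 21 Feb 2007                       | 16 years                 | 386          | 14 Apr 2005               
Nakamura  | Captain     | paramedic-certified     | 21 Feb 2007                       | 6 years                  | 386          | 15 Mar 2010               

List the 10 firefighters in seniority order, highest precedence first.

By rank: Sato, Nakamura, Novak and Abara (Captain); then Ruiz and Kowalski (Engineer); then Chaudhari, Nguyen, Greco and Okafor (Firefighter).
Sato, Nakamura, Novak and Abara all have badge number 386, so the next rule applies.
Among Sato, Nakamura, Novak and Abara, paramedic-certified before not paramedic-certified: Sato, Nakamura and Novak (paramedic-certified) before Abara (not paramedic-certified).
Among Sato, Nakamura and Novak, by date of promotion to current rank (earlier first): Sato (16 Oct 2005) before Nakamura and Novak (21 Feb 2007).
Among Nakamura and Novak, by total department service (lower first): Nakamura (6 years) before Novak (16 years).
Ruiz and Kowalski both have badge number 197, so the next rule applies.
Ruiz and Kowalski are each paramedic-certified, so the next rule applies.
Ruiz and Kowalski both have date of promotion to current rank 14 Jun 2010, so the next rule applies.
Among Ruiz and Kowalski, by total department service (lower first): Ruiz (6 years) before Kowalski (24 years).
Among Chaudhari, Nguyen, Greco and Okafor, by badge number (lower first): Chaudhari, Nguyen and Greco (233) before Okafor (439).
Among Chaudhari, Nguyen and Greco, paramedic-certified before not paramedic-certified: Chaudhari (paramedic-certified) before Nguyen and Greco (not paramedic-certified).
Nguyen and Greco both have date of promotion to current rank 24 Sep 2009, so the next rule applies.
Among Nguyen and Greco, by total department service (lower first): Nguyen (8 years) before Greco (15 years).
Full order: Sato, Nakamura, Novak, Abara, Ruiz, Kowalski, Chaudhari, Nguyen, Greco, Okafor.

Sato, Nakamura, Novak, Abara, Ruiz, Kowalski, Chaudhari, Nguyen, Greco, Okafor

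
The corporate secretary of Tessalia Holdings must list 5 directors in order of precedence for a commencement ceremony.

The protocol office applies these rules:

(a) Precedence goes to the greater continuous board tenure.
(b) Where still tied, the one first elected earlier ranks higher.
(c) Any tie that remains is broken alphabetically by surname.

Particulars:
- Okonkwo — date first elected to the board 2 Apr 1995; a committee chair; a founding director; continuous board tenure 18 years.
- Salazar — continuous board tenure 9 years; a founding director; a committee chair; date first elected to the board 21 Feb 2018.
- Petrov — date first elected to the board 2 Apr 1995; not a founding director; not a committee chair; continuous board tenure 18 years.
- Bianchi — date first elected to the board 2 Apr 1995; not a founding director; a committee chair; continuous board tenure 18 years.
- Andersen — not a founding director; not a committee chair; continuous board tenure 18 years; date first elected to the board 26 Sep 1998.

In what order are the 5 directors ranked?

Bianchi, Okonkwo, Petrov, Andersen, Salazar

By continuous board tenure (higher first): Bianchi, Okonkwo, Petrov and Andersen (each 18 years); then Salazar (9 years).
Among Bianchi, Okonkwo, Petrov and Andersen, by date first elected to the board (earlier first): Bianchi, Okonkwo and Petrov (2 Apr 1995) before Andersen (26 Sep 1998).
Among Bianchi, Okonkwo and Petrov, alphabetically by surname: Bianchi before Okonkwo before Petrov.
Full order: Bianchi, Okonkwo, Petrov, Andersen, Salazar.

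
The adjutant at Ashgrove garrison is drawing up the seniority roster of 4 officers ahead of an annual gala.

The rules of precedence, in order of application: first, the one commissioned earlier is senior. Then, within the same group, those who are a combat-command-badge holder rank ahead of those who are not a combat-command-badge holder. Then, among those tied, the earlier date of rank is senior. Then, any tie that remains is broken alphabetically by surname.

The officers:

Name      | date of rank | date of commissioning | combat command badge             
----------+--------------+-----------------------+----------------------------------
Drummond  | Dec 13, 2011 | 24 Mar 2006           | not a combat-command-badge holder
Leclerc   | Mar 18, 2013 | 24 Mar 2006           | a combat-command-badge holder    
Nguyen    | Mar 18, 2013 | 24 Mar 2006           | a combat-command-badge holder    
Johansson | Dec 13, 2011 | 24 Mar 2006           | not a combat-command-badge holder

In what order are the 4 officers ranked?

Leclerc, Nguyen, Drummond, Johansson

By date of commissioning (earlier first): Leclerc, Nguyen, Drummond and Johansson (each 24 Mar 2006).
Among Leclerc, Nguyen, Drummond and Johansson, a combat-command-badge holder before not a combat-command-badge holder: Leclerc and Nguyen (a combat-command-badge holder) before Drummond and Johansson (not a combat-command-badge holder).
Leclerc and Nguyen both have date of rank Mar 18, 2013, so the next rule applies.
Among Leclerc and Nguyen, alphabetically by surname: Leclerc before Nguyen.
Drummond and Johansson both have date of rank Dec 13, 2011, so the next rule applies.
Among Drummond and Johansson, alphabetically by surname: Drummond before Johansson.
Full order: Leclerc, Nguyen, Drummond, Johansson.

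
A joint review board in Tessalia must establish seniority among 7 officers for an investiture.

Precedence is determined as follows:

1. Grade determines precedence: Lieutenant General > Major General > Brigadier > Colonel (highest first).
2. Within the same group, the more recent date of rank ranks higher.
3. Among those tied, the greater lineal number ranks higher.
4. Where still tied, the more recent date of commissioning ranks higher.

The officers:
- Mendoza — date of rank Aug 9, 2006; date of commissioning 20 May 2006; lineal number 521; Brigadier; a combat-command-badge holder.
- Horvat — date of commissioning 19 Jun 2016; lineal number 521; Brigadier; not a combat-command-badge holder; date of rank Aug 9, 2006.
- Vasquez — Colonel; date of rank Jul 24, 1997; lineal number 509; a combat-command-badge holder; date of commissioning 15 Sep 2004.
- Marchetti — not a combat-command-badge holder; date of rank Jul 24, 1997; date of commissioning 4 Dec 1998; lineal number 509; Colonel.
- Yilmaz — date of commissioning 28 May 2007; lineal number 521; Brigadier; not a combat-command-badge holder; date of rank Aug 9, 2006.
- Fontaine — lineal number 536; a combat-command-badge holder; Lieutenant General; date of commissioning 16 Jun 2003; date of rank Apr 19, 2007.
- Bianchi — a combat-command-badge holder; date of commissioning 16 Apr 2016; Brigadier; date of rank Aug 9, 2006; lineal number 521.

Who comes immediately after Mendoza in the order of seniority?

By grade: Fontaine (Lieutenant General); then Horvat, Bianchi, Yilmaz and Mendoza (Brigadier); then Vasquez and Marchetti (Colonel).
Horvat, Bianchi, Yilmaz and Mendoza all have date of rank Aug 9, 2006, so the next rule applies.
Horvat, Bianchi, Yilmaz and Mendoza all have lineal number 521, so the next rule applies.
Among Horvat, Bianchi, Yilmaz and Mendoza, by date of commissioning (later first): Horvat (19 Jun 2016) before Bianchi (16 Apr 2016) before Yilmaz (28 May 2007) before Mendoza (20 May 2006).
Vasquez and Marchetti both have date of rank Jul 24, 1997, so the next rule applies.
Vasquez and Marchetti both have lineal number 509, so the next rule applies.
Among Vasquez and Marchetti, by date of commissioning (later first): Vasquez (15 Sep 2004) before Marchetti (4 Dec 1998).
Order: Fontaine, Horvat, Bianchi, Yilmaz, Mendoza, Vasquez, Marchetti.

Vasquez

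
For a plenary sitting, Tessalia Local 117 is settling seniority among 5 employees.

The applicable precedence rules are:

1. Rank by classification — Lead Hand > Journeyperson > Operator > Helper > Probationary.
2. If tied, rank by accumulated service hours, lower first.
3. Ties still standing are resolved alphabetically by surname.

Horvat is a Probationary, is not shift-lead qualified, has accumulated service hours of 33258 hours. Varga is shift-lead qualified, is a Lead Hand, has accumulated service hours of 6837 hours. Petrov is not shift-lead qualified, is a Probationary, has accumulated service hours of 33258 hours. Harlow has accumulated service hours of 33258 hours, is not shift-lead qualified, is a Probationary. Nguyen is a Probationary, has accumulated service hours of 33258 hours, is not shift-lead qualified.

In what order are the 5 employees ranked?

Varga, Harlow, Horvat, Nguyen, Petrov

By classification: Varga (Lead Hand); then Harlow, Horvat, Nguyen and Petrov (Probationary).
Harlow, Horvat, Nguyen and Petrov all have accumulated service hours 33258 hours, so the next rule applies.
Among Harlow, Horvat, Nguyen and Petrov, alphabetically by surname: Harlow before Horvat before Nguyen before Petrov.
Full order: Varga, Harlow, Horvat, Nguyen, Petrov.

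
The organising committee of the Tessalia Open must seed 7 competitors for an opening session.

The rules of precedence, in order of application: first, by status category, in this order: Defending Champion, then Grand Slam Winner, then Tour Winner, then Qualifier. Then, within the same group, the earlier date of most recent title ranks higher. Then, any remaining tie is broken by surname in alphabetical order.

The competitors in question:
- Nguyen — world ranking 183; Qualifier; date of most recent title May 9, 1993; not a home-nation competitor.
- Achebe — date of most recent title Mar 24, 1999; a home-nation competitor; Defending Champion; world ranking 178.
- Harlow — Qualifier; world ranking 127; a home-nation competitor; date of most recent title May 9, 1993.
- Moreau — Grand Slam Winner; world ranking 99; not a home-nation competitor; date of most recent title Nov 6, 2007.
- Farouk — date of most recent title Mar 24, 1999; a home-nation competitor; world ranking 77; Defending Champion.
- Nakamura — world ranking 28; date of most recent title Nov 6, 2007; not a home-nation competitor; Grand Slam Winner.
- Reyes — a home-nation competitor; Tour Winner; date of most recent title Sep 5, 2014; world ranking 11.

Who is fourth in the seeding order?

By status category: Achebe and Farouk (Defending Champion); then Moreau and Nakamura (Grand Slam Winner); then Reyes (Tour Winner); then Harlow and Nguyen (Qualifier).
Achebe and Farouk both have date of most recent title Mar 24, 1999, so the next rule applies.
Among Achebe and Farouk, alphabetically by surname: Achebe before Farouk.
Moreau and Nakamura both have date of most recent title Nov 6, 2007, so the next rule applies.
Among Moreau and Nakamura, alphabetically by surname: Moreau before Nakamura.
Harlow and Nguyen both have date of most recent title May 9, 1993, so the next rule applies.
Among Harlow and Nguyen, alphabetically by surname: Harlow before Nguyen.
Order: Achebe, Farouk, Moreau, Nakamura, Reyes, Harlow, Nguyen.

Nakamura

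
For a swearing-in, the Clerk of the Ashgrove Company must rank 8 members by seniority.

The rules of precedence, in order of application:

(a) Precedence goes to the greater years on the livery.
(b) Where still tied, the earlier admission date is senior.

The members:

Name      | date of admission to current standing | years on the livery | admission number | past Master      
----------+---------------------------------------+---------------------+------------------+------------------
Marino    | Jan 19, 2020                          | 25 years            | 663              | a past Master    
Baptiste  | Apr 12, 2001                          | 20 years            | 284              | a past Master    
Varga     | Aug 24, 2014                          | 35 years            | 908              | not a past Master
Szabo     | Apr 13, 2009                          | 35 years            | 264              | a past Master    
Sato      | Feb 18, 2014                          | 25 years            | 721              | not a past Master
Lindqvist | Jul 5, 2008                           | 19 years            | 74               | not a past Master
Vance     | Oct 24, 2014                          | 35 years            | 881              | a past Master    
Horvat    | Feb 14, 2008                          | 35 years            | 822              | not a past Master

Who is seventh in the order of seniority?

By years on the livery (higher first): Horvat, Szabo, Varga and Vance (each 35 years); then Sato and Marino (both 25 years); then Baptiste (20 years); then Lindqvist (19 years).
Among Horvat, Szabo, Varga and Vance, by date of admission to current standing (earlier first): Horvat (Feb 14, 2008) before Szabo (Apr 13, 2009) before Varga (Aug 24, 2014) before Vance (Oct 24, 2014).
Among Sato and Marino, by date of admission to current standing (earlier first): Sato (Feb 18, 2014) before Marino (Jan 19, 2020).
Order: Horvat, Szabo, Varga, Vance, Sato, Marino, Baptiste, Lindqvist.

Baptiste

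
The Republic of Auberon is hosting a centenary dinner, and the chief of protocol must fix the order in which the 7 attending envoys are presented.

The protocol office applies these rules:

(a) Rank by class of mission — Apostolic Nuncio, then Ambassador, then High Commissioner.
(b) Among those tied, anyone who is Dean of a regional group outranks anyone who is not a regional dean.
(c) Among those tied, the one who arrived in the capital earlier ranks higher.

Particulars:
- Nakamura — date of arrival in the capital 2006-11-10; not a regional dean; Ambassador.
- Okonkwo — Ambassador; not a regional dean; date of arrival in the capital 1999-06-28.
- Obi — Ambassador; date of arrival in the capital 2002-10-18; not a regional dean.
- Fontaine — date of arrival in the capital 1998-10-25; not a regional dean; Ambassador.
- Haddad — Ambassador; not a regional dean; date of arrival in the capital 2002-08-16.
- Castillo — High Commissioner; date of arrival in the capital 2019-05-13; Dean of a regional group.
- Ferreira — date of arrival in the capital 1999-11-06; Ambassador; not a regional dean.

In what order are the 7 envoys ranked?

Fontaine, Okonkwo, Ferreira, Haddad, Obi, Nakamura, Castillo

By class of mission: Fontaine, Okonkwo, Ferreira, Haddad, Obi and Nakamura (Ambassador); then Castillo (High Commissioner).
Fontaine, Okonkwo, Ferreira, Haddad, Obi and Nakamura are each not a regional dean, so the next rule applies.
Among Fontaine, Okonkwo, Ferreira, Haddad, Obi and Nakamura, by date of arrival in the capital (earlier first): Fontaine (1998-10-25) before Okonkwo (1999-06-28) before Ferreira (1999-11-06) before Haddad (2002-08-16) before Obi (2002-10-18) before Nakamura (2006-11-10).
Full order: Fontaine, Okonkwo, Ferreira, Haddad, Obi, Nakamura, Castillo.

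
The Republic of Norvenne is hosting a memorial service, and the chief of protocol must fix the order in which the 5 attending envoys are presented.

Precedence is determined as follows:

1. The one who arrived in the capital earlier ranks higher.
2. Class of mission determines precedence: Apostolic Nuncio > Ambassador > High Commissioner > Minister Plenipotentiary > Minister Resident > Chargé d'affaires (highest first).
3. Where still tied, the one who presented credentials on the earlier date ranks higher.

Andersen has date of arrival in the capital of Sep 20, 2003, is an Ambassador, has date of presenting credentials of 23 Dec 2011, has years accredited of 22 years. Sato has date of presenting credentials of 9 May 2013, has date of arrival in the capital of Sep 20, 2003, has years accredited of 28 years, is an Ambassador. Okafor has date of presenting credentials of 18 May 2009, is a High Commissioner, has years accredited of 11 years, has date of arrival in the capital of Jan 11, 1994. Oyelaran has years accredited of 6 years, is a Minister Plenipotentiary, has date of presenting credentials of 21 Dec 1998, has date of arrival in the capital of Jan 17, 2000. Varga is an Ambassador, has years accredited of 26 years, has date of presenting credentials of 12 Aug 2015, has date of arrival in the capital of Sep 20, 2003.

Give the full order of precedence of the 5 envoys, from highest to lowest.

By date of arrival in the capital (earlier first): Okafor (Jan 11, 1994); then Oyelaran (Jan 17, 2000); then Andersen, Sato and Varga (each Sep 20, 2003).
Andersen, Sato and Varga are each Ambassador, so the next rule applies.
Among Andersen, Sato and Varga, by date of presenting credentials (earlier first): Andersen (23 Dec 2011) before Sato (9 May 2013) before Varga (12 Aug 2015).
Full order: Okafor, Oyelaran, Andersen, Sato, Varga.

Okafor, Oyelaran, Andersen, Sato, Varga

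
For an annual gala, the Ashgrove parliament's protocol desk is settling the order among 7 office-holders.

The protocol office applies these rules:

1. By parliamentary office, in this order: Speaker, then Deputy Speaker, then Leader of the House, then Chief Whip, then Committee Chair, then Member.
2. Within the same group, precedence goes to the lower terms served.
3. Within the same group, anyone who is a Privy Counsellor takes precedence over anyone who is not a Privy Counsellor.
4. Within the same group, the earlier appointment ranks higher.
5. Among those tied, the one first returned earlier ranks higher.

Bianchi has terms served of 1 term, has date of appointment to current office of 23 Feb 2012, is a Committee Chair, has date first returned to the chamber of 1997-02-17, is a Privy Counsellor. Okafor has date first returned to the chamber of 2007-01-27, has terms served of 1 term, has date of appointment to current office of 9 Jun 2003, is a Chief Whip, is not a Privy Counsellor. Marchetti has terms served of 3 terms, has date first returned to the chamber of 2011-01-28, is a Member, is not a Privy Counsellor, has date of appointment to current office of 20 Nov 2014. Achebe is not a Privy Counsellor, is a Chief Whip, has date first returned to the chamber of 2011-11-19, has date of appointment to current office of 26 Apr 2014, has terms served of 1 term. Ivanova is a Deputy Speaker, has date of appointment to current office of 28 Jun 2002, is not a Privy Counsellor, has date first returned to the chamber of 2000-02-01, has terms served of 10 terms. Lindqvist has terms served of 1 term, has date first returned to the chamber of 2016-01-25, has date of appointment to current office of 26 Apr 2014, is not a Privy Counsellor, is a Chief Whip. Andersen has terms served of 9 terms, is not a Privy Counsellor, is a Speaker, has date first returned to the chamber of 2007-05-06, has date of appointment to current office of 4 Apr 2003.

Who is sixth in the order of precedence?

Bianchi

By parliamentary office: Andersen (Speaker); then Ivanova (Deputy Speaker); then Okafor, Achebe and Lindqvist (Chief Whip); then Bianchi (Committee Chair); then Marchetti (Member).
Okafor, Achebe and Lindqvist all have terms served 1 term, so the next rule applies.
Okafor, Achebe and Lindqvist are each not a Privy Counsellor, so the next rule applies.
Among Okafor, Achebe and Lindqvist, by date of appointment to current office (earlier first): Okafor (9 Jun 2003) before Achebe and Lindqvist (26 Apr 2014).
Among Achebe and Lindqvist, by date first returned to the chamber (earlier first): Achebe (2011-11-19) before Lindqvist (2016-01-25).
Order: Andersen, Ivanova, Okafor, Achebe, Lindqvist, Bianchi, Marchetti.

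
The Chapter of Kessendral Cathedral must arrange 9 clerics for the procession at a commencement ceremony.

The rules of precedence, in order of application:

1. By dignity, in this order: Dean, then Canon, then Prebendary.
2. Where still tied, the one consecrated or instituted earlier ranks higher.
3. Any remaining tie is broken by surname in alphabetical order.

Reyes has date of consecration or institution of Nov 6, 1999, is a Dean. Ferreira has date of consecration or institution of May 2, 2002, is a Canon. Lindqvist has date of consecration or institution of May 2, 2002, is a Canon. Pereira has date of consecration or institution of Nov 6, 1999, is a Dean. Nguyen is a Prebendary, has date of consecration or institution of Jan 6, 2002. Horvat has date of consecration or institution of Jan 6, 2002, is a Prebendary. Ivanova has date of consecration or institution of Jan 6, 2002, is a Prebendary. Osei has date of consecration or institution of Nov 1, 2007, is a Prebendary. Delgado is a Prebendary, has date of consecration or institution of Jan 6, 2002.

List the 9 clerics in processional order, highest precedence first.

Pereira, Reyes, Ferreira, Lindqvist, Delgado, Horvat, Ivanova, Nguyen, Osei

By dignity: Pereira and Reyes (Dean); then Ferreira and Lindqvist (Canon); then Delgado, Horvat, Ivanova, Nguyen and Osei (Prebendary).
Pereira and Reyes both have date of consecration or institution Nov 6, 1999, so the next rule applies.
Among Pereira and Reyes, alphabetically by surname: Pereira before Reyes.
Ferreira and Lindqvist both have date of consecration or institution May 2, 2002, so the next rule applies.
Among Ferreira and Lindqvist, alphabetically by surname: Ferreira before Lindqvist.
Among Delgado, Horvat, Ivanova, Nguyen and Osei, by date of consecration or institution (earlier first): Delgado, Horvat, Ivanova and Nguyen (Jan 6, 2002) before Osei (Nov 1, 2007).
Among Delgado, Horvat, Ivanova and Nguyen, alphabetically by surname: Delgado before Horvat before Ivanova before Nguyen.
Full order: Pereira, Reyes, Ferreira, Lindqvist, Delgado, Horvat, Ivanova, Nguyen, Osei.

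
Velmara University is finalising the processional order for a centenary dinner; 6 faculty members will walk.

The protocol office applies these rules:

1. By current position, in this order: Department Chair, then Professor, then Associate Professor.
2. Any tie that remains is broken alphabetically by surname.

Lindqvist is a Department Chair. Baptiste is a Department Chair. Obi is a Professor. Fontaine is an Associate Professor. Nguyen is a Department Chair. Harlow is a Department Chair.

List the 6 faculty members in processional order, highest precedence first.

By current position: Baptiste, Harlow, Lindqvist and Nguyen (Department Chair); then Obi (Professor); then Fontaine (Associate Professor).
Among Baptiste, Harlow, Lindqvist and Nguyen, alphabetically by surname: Baptiste before Harlow before Lindqvist before Nguyen.
Full order: Baptiste, Harlow, Lindqvist, Nguyen, Obi, Fontaine.

Baptiste, Harlow, Lindqvist, Nguyen, Obi, Fontaine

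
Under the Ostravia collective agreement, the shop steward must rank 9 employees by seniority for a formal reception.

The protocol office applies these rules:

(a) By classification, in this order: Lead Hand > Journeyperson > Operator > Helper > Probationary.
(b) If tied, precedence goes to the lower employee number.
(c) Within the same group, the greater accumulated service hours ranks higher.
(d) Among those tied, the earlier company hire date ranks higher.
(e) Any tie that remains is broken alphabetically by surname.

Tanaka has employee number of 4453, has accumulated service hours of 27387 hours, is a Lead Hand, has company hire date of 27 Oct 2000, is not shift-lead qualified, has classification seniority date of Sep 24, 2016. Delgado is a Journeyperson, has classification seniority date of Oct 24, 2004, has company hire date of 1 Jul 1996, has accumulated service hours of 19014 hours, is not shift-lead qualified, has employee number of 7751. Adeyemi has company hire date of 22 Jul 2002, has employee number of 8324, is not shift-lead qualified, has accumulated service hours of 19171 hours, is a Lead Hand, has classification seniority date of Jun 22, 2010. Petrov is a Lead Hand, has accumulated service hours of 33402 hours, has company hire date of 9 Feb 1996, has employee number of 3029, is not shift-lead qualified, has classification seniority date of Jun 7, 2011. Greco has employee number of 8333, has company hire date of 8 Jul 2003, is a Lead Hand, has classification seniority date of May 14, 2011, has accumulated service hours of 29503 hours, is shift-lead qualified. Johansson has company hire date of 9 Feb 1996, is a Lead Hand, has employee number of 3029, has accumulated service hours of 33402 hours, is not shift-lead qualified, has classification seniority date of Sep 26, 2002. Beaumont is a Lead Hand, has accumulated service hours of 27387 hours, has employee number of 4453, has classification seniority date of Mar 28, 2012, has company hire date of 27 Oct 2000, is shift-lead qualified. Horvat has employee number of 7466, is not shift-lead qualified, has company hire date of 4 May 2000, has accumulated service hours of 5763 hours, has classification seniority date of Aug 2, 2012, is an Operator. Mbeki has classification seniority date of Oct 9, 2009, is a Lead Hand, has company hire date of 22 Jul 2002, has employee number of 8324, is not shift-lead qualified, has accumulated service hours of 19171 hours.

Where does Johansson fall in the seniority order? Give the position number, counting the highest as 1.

1

By classification: Johansson, Petrov, Beaumont, Tanaka, Adeyemi, Mbeki and Greco (Lead Hand); then Delgado (Journeyperson); then Horvat (Operator).
Among Johansson, Petrov, Beaumont, Tanaka, Adeyemi, Mbeki and Greco, by employee number (lower first): Johansson and Petrov (3029) before Beaumont and Tanaka (4453) before Adeyemi and Mbeki (8324) before Greco (8333).
Johansson and Petrov both have accumulated service hours 33402 hours, so the next rule applies.
Johansson and Petrov both have company hire date 9 Feb 1996, so the next rule applies.
Among Johansson and Petrov, alphabetically by surname: Johansson before Petrov.
Beaumont and Tanaka both have accumulated service hours 27387 hours, so the next rule applies.
Beaumont and Tanaka both have company hire date 27 Oct 2000, so the next rule applies.
Among Beaumont and Tanaka, alphabetically by surname: Beaumont before Tanaka.
Adeyemi and Mbeki both have accumulated service hours 19171 hours, so the next rule applies.
Adeyemi and Mbeki both have company hire date 22 Jul 2002, so the next rule applies.
Among Adeyemi and Mbeki, alphabetically by surname: Adeyemi before Mbeki.
Order: Johansson, Petrov, Beaumont, Tanaka, Adeyemi, Mbeki, Greco, Delgado, Horvat. So position 1.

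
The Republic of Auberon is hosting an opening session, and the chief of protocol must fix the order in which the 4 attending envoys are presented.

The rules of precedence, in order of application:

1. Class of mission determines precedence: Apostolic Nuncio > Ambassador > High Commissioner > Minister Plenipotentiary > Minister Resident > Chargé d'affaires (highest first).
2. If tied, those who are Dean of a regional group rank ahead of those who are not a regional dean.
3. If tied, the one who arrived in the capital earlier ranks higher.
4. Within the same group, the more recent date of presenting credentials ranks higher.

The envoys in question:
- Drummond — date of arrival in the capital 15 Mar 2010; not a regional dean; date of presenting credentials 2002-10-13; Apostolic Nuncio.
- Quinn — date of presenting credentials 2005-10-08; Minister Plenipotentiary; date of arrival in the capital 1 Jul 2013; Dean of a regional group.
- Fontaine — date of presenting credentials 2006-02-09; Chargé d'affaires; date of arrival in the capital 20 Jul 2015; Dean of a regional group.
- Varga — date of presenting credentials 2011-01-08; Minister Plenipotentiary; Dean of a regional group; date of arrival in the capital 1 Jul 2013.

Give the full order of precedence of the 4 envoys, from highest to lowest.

Drummond, Varga, Quinn, Fontaine

By class of mission: Drummond (Apostolic Nuncio); then Varga and Quinn (Minister Plenipotentiary); then Fontaine (Chargé d'affaires).
Varga and Quinn are each Dean of a regional group, so the next rule applies.
Varga and Quinn both have date of arrival in the capital 1 Jul 2013, so the next rule applies.
Among Varga and Quinn, by date of presenting credentials (later first): Varga (2011-01-08) before Quinn (2005-10-08).
Full order: Drummond, Varga, Quinn, Fontaine.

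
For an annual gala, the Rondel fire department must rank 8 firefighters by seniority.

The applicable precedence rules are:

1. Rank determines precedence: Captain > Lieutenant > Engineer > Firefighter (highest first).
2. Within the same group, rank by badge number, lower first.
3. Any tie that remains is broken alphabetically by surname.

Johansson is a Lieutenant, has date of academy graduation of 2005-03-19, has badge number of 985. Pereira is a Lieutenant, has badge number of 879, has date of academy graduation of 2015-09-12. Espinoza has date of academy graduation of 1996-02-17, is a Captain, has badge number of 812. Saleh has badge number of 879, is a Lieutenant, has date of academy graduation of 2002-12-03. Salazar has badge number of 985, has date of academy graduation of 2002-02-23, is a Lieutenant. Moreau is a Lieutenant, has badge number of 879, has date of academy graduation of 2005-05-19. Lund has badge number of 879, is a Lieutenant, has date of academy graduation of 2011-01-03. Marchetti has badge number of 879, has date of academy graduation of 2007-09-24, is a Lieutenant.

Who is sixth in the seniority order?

By rank: Espinoza (Captain); then Lund, Marchetti, Moreau, Pereira, Saleh, Johansson and Salazar (Lieutenant).
Among Lund, Marchetti, Moreau, Pereira, Saleh, Johansson and Salazar, by badge number (lower first): Lund, Marchetti, Moreau, Pereira and Saleh (879) before Johansson and Salazar (985).
Among Lund, Marchetti, Moreau, Pereira and Saleh, alphabetically by surname: Lund before Marchetti before Moreau before Pereira before Saleh.
Among Johansson and Salazar, alphabetically by surname: Johansson before Salazar.
Order: Espinoza, Lund, Marchetti, Moreau, Pereira, Saleh, Johansson, Salazar.

Saleh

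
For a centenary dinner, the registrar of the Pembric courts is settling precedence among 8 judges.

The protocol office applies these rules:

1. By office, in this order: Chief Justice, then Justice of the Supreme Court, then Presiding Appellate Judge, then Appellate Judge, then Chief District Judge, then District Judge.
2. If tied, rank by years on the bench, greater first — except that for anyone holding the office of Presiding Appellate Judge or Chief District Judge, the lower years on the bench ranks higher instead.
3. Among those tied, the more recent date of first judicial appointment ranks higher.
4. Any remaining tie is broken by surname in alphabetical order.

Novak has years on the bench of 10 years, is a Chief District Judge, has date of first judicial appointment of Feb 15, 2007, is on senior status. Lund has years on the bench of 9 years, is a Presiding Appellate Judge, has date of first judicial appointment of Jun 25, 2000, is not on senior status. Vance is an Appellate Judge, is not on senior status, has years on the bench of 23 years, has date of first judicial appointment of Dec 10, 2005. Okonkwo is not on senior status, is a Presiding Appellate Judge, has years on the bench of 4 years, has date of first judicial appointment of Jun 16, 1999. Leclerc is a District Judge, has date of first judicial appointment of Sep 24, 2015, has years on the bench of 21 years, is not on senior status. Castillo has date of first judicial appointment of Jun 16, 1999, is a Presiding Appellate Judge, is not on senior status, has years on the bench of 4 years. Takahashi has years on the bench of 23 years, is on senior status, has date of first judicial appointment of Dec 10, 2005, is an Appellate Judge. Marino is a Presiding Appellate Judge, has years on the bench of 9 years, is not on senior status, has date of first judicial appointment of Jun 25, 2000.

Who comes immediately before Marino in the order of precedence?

Lund

By office: Castillo, Okonkwo, Lund and Marino (Presiding Appellate Judge); then Takahashi and Vance (Appellate Judge); then Novak (Chief District Judge); then Leclerc (District Judge).
Among Castillo, Okonkwo, Lund and Marino, by years on the bench (lower first) (reversed rule for this group): Castillo and Okonkwo (4 years) before Lund and Marino (9 years).
Castillo and Okonkwo both have date of first judicial appointment Jun 16, 1999, so the next rule applies.
Among Castillo and Okonkwo, alphabetically by surname: Castillo before Okonkwo.
Lund and Marino both have date of first judicial appointment Jun 25, 2000, so the next rule applies.
Among Lund and Marino, alphabetically by surname: Lund before Marino.
Takahashi and Vance both have years on the bench 23 years, so the next rule applies.
Takahashi and Vance both have date of first judicial appointment Dec 10, 2005, so the next rule applies.
Among Takahashi and Vance, alphabetically by surname: Takahashi before Vance.
Order: Castillo, Okonkwo, Lund, Marino, Takahashi, Vance, Novak, Leclerc.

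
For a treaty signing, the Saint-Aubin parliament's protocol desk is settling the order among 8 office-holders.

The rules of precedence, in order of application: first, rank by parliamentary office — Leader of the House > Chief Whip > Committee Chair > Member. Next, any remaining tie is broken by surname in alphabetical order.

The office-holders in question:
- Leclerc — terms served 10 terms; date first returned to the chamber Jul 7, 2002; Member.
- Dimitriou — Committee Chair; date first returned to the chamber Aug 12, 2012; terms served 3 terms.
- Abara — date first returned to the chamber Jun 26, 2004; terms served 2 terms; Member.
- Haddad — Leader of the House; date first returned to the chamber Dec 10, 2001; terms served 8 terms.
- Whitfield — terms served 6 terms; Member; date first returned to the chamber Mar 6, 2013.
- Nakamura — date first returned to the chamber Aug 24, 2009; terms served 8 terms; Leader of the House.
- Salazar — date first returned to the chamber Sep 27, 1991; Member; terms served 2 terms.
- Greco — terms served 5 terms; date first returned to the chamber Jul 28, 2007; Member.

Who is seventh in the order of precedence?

Salazar

By parliamentary office: Haddad and Nakamura (Leader of the House); then Dimitriou (Committee Chair); then Abara, Greco, Leclerc, Salazar and Whitfield (Member).
Among Haddad and Nakamura, alphabetically by surname: Haddad before Nakamura.
Among Abara, Greco, Leclerc, Salazar and Whitfield, alphabetically by surname: Abara before Greco before Leclerc before Salazar before Whitfield.
Order: Haddad, Nakamura, Dimitriou, Abara, Greco, Leclerc, Salazar, Whitfield.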